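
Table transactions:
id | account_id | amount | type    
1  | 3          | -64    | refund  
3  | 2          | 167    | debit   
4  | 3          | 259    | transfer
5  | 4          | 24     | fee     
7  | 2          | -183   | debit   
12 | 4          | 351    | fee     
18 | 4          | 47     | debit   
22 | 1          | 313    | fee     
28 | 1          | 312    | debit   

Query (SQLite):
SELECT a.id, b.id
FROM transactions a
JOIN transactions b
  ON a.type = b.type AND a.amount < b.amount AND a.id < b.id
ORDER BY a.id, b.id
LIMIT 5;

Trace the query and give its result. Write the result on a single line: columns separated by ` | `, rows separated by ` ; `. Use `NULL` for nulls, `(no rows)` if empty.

3 | 28 ; 5 | 12 ; 5 | 22 ; 7 | 18 ; 7 | 28

Pairs (a,b) with same type, a.amount < b.amount, a.id < b.id.
type groups: debit:{3,7,18,28} fee:{5,12,22} refund:{1} transfer:{4}
Ordered by (a.id, b.id); first 5.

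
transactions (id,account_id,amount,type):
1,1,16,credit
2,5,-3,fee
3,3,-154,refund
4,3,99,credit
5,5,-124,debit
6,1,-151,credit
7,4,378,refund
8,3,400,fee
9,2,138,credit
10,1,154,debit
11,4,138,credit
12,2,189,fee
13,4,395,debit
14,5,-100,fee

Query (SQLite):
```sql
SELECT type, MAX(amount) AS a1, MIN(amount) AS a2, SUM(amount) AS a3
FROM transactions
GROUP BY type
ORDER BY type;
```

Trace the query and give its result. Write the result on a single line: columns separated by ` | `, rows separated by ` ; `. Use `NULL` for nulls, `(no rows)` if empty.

Group transactions by type.
Per group compute: MAX(amount), MIN(amount), SUM(amount).
  credit: ids {1, 4, 6, 9, 11} → MAX(amount)=138, MIN(amount)=-151, SUM(amount)=240
  debit: ids {5, 10, 13} → MAX(amount)=395, MIN(amount)=-124, SUM(amount)=425
  fee: ids {2, 8, 12, 14} → MAX(amount)=400, MIN(amount)=-100, SUM(amount)=486
  refund: ids {3, 7} → MAX(amount)=378, MIN(amount)=-154, SUM(amount)=224

credit | 138 | -151 | 240 ; debit | 395 | -124 | 425 ; fee | 400 | -100 | 486 ; refund | 378 | -154 | 224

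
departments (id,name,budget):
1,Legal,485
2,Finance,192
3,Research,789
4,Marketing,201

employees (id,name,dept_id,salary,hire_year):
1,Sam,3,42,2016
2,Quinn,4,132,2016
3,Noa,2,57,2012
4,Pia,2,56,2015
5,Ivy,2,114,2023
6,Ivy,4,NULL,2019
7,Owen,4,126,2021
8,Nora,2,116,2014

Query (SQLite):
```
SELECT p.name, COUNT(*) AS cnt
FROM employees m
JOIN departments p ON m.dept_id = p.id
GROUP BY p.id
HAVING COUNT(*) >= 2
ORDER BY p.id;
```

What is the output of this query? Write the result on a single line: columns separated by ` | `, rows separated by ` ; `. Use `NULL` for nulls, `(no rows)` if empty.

Finance | 4 ; Marketing | 3

Join each employees row to its departments via dept_id.
Group joined rows by departments.id; compute COUNT(*) per group.
HAVING: keep groups with count ≥ 2.
  2: ids {3, 4, 5, 8} → COUNT(*)=4
  3: ids {1} → COUNT(*)=1
  4: ids {2, 6, 7} → COUNT(*)=3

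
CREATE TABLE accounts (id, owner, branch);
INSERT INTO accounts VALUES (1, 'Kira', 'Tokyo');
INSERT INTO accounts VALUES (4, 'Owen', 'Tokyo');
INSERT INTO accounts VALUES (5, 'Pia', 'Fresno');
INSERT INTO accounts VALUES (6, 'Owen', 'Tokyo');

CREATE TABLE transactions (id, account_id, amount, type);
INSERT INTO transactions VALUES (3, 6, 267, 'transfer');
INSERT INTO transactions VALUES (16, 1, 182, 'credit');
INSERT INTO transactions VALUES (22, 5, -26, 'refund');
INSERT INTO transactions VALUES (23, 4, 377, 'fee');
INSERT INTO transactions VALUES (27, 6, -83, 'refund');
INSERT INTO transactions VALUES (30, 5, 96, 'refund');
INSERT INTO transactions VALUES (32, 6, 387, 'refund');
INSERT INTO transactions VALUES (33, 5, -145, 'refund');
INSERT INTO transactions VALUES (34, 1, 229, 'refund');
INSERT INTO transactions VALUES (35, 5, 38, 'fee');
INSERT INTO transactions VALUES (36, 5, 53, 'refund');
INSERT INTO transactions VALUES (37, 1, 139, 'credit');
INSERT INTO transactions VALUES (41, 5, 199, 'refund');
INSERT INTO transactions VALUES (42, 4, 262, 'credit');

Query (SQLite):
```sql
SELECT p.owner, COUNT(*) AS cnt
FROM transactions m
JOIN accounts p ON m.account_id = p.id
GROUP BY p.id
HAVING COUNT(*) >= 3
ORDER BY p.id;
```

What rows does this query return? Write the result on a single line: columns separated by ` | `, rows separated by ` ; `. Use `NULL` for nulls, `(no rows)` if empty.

Join each transactions row to its accounts via account_id.
Group joined rows by accounts.id; compute COUNT(*) per group.
HAVING: keep groups with count ≥ 3.
  1: ids {16, 34, 37} → COUNT(*)=3
  4: ids {23, 42} → COUNT(*)=2
  5: ids {22, 30, 33, 35, 36, 41} → COUNT(*)=6
  6: ids {3, 27, 32} → COUNT(*)=3

Kira | 3 ; Pia | 6 ; Owen | 3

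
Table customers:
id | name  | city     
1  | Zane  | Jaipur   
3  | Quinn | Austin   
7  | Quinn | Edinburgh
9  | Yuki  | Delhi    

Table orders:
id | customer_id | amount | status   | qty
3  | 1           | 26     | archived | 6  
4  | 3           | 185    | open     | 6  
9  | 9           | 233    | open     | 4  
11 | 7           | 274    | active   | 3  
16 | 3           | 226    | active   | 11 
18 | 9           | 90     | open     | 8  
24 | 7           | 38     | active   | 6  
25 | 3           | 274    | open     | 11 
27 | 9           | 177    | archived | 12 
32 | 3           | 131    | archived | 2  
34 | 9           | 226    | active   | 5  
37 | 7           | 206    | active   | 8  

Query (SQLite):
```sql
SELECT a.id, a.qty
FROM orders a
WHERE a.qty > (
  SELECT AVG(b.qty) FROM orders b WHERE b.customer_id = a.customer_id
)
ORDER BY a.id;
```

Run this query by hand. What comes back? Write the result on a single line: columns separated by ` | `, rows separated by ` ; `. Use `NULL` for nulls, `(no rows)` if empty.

16 | 11 ; 18 | 8 ; 24 | 6 ; 25 | 11 ; 27 | 12 ; 37 | 8

For each orders row a, compute AVG(qty) over rows sharing a.customer_id.
Keep row a if a.qty > that per-group AVG.
  customer_id=1: AVG(qty) = 6.0
  customer_id=3: AVG(qty) = 7.5
  customer_id=7: AVG(qty) = 5.666667
  customer_id=9: AVG(qty) = 7.25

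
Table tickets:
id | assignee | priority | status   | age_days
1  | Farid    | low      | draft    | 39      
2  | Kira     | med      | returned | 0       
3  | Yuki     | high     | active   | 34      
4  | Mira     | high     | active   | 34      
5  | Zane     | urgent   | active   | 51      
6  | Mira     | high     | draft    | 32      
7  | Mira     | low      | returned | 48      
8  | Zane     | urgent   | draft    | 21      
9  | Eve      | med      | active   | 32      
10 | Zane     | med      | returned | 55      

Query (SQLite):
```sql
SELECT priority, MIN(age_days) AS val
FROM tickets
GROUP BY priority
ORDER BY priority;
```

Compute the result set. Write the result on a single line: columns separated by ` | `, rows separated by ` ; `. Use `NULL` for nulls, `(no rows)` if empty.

Partition tickets by priority; compute MIN(age_days) within each group.
  high: ids {3, 4, 6} → MIN(age_days)=32
  low: ids {1, 7} → MIN(age_days)=39
  med: ids {2, 9, 10} → MIN(age_days)=0
  urgent: ids {5, 8} → MIN(age_days)=21

high | 32 ; low | 39 ; med | 0 ; urgent | 21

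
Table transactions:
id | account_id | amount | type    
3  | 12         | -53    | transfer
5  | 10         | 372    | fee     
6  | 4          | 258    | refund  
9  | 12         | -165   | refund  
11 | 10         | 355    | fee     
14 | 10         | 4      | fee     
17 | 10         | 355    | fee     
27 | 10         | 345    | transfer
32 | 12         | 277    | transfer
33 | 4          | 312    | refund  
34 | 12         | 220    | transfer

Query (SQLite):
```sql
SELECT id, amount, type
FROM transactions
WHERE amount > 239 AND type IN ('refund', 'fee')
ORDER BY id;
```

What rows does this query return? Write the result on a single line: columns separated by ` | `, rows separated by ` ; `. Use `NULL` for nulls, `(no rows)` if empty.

amount > 239: ids {5, 6, 11, 17, 27, 32, 33}
type IN ('refund', 'fee'): ids {5, 6, 9, 11, 14, 17, 33}
Combine with AND.

5 | 372 | fee ; 6 | 258 | refund ; 11 | 355 | fee ; 17 | 355 | fee ; 33 | 312 | refund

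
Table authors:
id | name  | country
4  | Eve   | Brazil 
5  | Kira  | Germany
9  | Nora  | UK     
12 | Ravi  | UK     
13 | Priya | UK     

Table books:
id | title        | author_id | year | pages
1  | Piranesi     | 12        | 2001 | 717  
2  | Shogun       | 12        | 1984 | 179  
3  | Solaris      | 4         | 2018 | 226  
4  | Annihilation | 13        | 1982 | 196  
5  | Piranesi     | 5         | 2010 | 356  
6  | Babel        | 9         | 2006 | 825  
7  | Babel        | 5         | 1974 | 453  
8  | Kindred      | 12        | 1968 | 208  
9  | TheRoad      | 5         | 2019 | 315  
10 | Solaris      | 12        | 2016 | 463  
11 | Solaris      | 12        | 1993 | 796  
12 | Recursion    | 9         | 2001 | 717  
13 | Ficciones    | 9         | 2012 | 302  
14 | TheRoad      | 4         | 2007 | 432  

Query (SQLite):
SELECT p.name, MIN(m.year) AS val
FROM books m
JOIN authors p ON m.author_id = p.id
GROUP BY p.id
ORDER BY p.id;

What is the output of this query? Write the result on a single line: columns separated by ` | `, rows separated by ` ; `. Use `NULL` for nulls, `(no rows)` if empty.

Eve | 2007 ; Kira | 1974 ; Nora | 2001 ; Ravi | 1968 ; Priya | 1982

Join each books row to its authors via author_id.
Group joined rows by authors.id; compute MIN(m.year) per group.
  4: ids {3, 14} → MIN(m.year)=2007
  5: ids {5, 7, 9} → MIN(m.year)=1974
  9: ids {6, 12, 13} → MIN(m.year)=2001
  12: ids {1, 2, 8, 10, 11} → MIN(m.year)=1968
  13: ids {4} → MIN(m.year)=1982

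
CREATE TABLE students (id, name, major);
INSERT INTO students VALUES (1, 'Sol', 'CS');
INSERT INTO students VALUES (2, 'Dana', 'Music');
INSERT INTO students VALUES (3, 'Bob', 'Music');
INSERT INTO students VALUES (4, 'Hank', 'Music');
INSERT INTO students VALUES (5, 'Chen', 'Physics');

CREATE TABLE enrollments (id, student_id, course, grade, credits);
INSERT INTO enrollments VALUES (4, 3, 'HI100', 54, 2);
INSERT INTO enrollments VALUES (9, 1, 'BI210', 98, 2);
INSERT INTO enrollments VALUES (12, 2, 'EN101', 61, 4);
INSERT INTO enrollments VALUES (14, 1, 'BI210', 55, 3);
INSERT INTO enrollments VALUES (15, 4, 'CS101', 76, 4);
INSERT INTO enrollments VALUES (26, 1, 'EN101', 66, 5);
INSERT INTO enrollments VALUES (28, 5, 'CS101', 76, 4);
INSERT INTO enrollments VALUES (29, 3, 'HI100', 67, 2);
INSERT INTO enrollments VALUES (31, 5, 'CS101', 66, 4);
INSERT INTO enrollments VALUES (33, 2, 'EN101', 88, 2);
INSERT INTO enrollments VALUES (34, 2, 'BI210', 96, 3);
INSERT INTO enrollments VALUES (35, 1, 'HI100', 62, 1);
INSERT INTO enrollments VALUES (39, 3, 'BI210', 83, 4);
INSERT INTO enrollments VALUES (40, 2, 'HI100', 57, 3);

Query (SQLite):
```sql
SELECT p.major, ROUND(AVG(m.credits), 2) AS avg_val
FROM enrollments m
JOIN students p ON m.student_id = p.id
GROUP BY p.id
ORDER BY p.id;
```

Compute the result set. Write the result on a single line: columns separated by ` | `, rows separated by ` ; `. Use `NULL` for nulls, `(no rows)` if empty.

Join each enrollments row to its students via student_id.
Group joined rows by students.id; compute ROUND(AVG(m.credits), 2) per group.
  1: ids {9, 14, 26, 35} → ROUND(AVG(m.credits), 2)=2.75
  2: ids {12, 33, 34, 40} → ROUND(AVG(m.credits), 2)=3
  3: ids {4, 29, 39} → ROUND(AVG(m.credits), 2)=2.67
  4: ids {15} → ROUND(AVG(m.credits), 2)=4
  5: ids {28, 31} → ROUND(AVG(m.credits), 2)=4

CS | 2.75 ; Music | 3 ; Music | 2.67 ; Music | 4 ; Physics | 4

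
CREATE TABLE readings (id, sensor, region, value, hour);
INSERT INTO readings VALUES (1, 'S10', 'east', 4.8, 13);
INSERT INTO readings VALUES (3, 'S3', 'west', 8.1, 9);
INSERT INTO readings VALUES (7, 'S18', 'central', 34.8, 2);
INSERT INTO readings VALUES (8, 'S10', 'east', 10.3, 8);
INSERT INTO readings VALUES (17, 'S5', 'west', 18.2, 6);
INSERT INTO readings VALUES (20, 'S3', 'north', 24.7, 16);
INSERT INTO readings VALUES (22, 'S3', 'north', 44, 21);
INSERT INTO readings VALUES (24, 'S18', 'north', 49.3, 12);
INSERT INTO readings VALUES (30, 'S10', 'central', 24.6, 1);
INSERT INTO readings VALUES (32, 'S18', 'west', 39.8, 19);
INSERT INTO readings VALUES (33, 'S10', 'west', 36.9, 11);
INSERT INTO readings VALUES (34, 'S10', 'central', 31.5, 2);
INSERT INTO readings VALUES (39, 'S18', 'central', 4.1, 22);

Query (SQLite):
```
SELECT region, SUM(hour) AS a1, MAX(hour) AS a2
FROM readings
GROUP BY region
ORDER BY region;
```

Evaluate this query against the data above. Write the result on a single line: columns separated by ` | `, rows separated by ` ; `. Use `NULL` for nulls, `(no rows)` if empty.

Group readings by region.
Per group compute: SUM(hour), MAX(hour).
  central: ids {7, 30, 34, 39} → SUM(hour)=27, MAX(hour)=22
  east: ids {1, 8} → SUM(hour)=21, MAX(hour)=13
  north: ids {20, 22, 24} → SUM(hour)=49, MAX(hour)=21
  west: ids {3, 17, 32, 33} → SUM(hour)=45, MAX(hour)=19

central | 27 | 22 ; east | 21 | 13 ; north | 49 | 21 ; west | 45 | 19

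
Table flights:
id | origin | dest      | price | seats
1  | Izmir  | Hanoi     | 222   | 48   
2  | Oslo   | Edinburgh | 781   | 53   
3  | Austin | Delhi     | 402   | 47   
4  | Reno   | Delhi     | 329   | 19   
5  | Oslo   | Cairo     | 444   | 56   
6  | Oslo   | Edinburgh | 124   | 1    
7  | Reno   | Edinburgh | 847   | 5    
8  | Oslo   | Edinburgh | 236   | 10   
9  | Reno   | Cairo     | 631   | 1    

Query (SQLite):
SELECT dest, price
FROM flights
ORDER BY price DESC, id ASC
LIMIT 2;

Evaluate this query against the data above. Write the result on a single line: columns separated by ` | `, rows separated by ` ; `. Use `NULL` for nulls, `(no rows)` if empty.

Edinburgh | 847 ; Edinburgh | 781

Sort by price desc, tiebreak id asc: (847, id=7), (781, id=2), (631, id=9), (444, id=5), (402, id=3) …. Take first 2.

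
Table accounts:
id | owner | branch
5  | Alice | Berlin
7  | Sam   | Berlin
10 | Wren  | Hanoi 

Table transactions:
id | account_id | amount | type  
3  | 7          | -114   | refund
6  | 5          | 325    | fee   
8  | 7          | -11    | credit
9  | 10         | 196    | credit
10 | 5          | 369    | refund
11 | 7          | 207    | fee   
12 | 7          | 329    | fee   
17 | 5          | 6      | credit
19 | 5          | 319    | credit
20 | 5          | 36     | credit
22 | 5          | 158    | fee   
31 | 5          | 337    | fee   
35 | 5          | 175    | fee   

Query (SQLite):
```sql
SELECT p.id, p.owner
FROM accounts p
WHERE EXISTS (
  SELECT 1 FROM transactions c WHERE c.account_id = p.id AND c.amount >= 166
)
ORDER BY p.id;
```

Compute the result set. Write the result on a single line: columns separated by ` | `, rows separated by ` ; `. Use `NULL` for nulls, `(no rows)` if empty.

5 | Alice ; 7 | Sam ; 10 | Wren

For each accounts row, check whether any transactions with matching account_id has amount >= 166.
Keep rows where that is true.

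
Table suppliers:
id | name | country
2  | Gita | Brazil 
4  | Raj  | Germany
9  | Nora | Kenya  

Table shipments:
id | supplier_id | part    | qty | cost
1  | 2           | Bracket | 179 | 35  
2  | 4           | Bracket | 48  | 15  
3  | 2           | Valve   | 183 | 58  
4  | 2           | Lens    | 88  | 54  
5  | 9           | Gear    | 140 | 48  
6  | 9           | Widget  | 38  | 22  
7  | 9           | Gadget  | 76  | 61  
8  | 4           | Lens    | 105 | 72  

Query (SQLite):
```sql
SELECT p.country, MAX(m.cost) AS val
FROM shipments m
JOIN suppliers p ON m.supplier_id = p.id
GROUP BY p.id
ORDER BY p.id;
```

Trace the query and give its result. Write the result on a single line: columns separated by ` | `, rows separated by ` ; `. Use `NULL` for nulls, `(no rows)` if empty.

Brazil | 58 ; Germany | 72 ; Kenya | 61

Join each shipments row to its suppliers via supplier_id.
Group joined rows by suppliers.id; compute MAX(m.cost) per group.
  2: ids {1, 3, 4} → MAX(m.cost)=58
  4: ids {2, 8} → MAX(m.cost)=72
  9: ids {5, 6, 7} → MAX(m.cost)=61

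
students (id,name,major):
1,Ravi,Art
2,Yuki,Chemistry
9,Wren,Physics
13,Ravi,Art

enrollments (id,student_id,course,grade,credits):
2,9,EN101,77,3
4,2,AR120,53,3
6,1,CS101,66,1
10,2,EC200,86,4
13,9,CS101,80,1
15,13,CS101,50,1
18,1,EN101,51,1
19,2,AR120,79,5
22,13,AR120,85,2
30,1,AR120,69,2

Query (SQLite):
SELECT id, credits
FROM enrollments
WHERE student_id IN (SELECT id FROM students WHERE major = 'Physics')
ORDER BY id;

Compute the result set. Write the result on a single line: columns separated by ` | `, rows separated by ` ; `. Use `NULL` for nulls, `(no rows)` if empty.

2 | 3 ; 13 | 1

Inner query: students.id where major = 'Physics'.
Outer: keep enrollments rows whose student_id is in that set.
Inner query → {9}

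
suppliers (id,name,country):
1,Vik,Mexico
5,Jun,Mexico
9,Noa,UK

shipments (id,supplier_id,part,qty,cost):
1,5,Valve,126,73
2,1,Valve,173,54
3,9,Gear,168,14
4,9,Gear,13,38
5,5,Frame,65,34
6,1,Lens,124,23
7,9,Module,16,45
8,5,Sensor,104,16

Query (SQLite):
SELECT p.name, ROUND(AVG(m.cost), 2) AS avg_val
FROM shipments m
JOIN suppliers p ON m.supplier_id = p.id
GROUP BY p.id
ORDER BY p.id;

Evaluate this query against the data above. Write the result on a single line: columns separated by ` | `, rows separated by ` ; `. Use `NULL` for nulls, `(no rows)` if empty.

Vik | 38.5 ; Jun | 41 ; Noa | 32.33

Join each shipments row to its suppliers via supplier_id.
Group joined rows by suppliers.id; compute ROUND(AVG(m.cost), 2) per group.
  1: ids {2, 6} → ROUND(AVG(m.cost), 2)=38.5
  5: ids {1, 5, 8} → ROUND(AVG(m.cost), 2)=41
  9: ids {3, 4, 7} → ROUND(AVG(m.cost), 2)=32.33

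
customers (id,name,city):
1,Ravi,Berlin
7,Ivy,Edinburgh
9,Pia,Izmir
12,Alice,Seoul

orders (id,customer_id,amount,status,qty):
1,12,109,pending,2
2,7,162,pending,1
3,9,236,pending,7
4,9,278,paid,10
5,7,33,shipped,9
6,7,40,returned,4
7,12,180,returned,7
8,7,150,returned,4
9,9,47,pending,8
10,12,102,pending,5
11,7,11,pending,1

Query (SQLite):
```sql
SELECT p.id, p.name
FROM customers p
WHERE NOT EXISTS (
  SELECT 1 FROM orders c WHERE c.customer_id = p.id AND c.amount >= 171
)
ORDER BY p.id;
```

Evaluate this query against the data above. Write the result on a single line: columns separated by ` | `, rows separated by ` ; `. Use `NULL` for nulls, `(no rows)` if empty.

1 | Ravi ; 7 | Ivy

For each customers row, check whether any orders with matching customer_id has amount >= 171.
Keep rows where that is false.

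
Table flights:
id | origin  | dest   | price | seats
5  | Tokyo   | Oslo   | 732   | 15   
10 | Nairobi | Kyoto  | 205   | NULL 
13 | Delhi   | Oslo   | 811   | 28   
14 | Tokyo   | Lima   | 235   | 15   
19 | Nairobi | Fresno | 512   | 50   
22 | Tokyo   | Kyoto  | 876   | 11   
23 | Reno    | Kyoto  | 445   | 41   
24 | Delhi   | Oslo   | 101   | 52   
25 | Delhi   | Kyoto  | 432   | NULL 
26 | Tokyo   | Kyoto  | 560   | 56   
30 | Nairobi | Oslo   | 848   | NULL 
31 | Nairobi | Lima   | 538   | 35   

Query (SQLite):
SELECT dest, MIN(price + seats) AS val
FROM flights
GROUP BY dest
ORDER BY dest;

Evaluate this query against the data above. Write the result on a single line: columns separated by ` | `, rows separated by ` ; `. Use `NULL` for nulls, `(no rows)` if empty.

Fresno | 562 ; Kyoto | 486 ; Lima | 250 ; Oslo | 153

For each row compute price + seats.
Group by dest; take MIN of the expression per group.
  Fresno: ids {19} → MIN(price + seats)=562
  Kyoto: ids {10, 22, 23, 25, 26} → MIN(price + seats)=486
  Lima: ids {14, 31} → MIN(price + seats)=250
  Oslo: ids {5, 13, 24, 30} → MIN(price + seats)=153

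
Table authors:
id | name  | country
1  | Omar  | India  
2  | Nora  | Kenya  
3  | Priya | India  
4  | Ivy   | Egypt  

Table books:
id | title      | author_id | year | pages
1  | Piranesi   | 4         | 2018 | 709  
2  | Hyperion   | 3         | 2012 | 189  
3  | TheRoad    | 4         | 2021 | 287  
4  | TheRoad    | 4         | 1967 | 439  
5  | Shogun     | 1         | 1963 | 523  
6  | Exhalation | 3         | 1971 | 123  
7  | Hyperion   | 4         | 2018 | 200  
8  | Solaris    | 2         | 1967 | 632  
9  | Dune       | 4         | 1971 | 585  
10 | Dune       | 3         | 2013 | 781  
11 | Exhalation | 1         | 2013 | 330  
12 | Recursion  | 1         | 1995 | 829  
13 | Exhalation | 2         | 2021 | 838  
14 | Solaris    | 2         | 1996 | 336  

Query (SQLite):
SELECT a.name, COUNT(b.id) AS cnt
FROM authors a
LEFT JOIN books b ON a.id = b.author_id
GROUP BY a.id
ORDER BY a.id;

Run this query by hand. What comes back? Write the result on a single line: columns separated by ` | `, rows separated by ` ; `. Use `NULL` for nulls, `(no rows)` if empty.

LEFT JOIN keeps every authors row; unmatched ones get NULL for books columns.
Group by authors.id and compute COUNT(b.id). COUNT(col) of an all-NULL group is 0.
  1: ids {5, 11, 12} → COUNT(b.id)=3
  2: ids {8, 13, 14} → COUNT(b.id)=3
  3: ids {2, 6, 10} → COUNT(b.id)=3
  4: ids {1, 3, 4, 7, 9} → COUNT(b.id)=5

Omar | 3 ; Nora | 3 ; Priya | 3 ; Ivy | 5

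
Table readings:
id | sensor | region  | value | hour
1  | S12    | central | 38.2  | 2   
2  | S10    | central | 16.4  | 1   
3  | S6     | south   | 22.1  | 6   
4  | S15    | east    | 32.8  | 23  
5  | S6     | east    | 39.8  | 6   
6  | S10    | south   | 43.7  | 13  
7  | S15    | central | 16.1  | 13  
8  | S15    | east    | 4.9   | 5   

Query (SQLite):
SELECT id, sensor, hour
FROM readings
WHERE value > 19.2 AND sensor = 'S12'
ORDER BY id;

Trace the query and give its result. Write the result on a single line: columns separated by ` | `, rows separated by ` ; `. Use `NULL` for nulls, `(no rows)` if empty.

1 | S12 | 2

value > 19.2: ids {1, 3, 4, 5, 6}
sensor = 'S12': ids {1}
Combine with AND.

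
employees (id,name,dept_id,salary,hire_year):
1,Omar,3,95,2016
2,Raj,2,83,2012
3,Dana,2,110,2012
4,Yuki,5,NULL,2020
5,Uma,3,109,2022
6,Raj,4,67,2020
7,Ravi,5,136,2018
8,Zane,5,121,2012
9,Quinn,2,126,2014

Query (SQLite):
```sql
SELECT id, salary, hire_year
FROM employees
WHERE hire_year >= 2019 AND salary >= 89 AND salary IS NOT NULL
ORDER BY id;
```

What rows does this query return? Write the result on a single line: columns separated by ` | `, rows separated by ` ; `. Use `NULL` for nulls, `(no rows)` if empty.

5 | 109 | 2022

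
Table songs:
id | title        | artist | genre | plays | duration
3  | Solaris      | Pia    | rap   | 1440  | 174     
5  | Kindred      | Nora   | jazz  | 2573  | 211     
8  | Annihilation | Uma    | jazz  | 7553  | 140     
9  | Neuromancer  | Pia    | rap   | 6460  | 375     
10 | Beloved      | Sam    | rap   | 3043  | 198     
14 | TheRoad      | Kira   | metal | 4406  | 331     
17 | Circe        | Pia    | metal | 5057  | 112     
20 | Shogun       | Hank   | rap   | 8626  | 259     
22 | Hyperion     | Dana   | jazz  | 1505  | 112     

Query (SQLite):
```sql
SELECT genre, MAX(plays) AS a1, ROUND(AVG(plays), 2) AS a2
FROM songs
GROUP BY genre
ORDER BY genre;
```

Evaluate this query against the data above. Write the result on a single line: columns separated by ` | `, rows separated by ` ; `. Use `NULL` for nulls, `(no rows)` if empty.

Group songs by genre.
Per group compute: MAX(plays), ROUND(AVG(plays), 2).
  jazz: ids {5, 8, 22} → MAX(plays)=7553, ROUND(AVG(plays), 2)=3877
  metal: ids {14, 17} → MAX(plays)=5057, ROUND(AVG(plays), 2)=4731.5
  rap: ids {3, 9, 10, 20} → MAX(plays)=8626, ROUND(AVG(plays), 2)=4892.25

jazz | 7553 | 3877 ; metal | 5057 | 4731.5 ; rap | 8626 | 4892.25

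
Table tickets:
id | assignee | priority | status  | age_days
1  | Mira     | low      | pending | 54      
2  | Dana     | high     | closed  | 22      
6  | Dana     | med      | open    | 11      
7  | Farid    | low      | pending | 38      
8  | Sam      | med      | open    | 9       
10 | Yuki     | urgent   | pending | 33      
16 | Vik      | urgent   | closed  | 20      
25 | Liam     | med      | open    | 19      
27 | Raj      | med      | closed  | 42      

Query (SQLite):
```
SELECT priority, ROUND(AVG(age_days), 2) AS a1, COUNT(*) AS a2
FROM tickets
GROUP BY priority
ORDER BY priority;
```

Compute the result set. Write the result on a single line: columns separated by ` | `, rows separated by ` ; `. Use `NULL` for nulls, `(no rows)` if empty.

Group tickets by priority.
Per group compute: ROUND(AVG(age_days), 2), COUNT(*).
  high: ids {2} → ROUND(AVG(age_days), 2)=22, COUNT(*)=1
  low: ids {1, 7} → ROUND(AVG(age_days), 2)=46, COUNT(*)=2
  med: ids {6, 8, 25, 27} → ROUND(AVG(age_days), 2)=20.25, COUNT(*)=4
  urgent: ids {10, 16} → ROUND(AVG(age_days), 2)=26.5, COUNT(*)=2

high | 22 | 1 ; low | 46 | 2 ; med | 20.25 | 4 ; urgent | 26.5 | 2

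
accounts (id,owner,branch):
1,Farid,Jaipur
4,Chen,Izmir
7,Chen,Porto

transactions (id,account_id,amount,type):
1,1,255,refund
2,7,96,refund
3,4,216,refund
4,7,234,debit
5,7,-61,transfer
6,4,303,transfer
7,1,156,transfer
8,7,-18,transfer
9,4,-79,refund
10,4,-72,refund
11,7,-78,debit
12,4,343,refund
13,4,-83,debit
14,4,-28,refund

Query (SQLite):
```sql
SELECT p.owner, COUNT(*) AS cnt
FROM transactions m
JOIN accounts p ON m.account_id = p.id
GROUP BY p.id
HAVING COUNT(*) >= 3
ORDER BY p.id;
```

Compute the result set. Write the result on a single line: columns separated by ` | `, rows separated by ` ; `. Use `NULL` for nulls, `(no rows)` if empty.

Chen | 7 ; Chen | 5

Join each transactions row to its accounts via account_id.
Group joined rows by accounts.id; compute COUNT(*) per group.
HAVING: keep groups with count ≥ 3.
  1: ids {1, 7} → COUNT(*)=2
  4: ids {3, 6, 9, 10, 12, 13, 14} → COUNT(*)=7
  7: ids {2, 4, 5, 8, 11} → COUNT(*)=5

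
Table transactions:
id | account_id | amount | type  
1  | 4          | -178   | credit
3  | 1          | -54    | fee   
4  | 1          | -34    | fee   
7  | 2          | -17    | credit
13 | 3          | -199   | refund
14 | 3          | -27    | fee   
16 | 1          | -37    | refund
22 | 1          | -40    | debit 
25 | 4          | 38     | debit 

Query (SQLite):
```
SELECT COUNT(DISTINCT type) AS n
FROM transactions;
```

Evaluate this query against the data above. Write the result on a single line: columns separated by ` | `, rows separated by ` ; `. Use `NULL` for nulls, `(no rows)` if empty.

Count distinct non-NULL type values.

4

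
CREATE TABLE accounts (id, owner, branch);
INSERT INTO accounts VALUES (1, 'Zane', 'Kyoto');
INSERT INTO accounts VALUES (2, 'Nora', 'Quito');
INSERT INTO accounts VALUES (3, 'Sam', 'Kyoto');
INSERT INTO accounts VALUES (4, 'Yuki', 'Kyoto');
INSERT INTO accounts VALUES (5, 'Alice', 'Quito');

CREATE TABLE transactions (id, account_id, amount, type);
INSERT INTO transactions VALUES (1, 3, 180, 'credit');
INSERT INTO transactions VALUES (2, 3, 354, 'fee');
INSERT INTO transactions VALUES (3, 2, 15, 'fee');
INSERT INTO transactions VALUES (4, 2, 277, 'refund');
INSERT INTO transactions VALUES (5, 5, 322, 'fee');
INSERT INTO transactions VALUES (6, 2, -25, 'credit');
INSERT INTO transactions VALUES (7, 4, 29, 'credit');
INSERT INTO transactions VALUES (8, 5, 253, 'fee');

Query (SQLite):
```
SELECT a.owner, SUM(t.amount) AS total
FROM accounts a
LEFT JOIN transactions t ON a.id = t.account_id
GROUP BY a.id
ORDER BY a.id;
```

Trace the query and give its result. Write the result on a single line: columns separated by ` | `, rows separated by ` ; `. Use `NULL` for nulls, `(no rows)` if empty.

Zane | NULL ; Nora | 267 ; Sam | 534 ; Yuki | 29 ; Alice | 575

LEFT JOIN keeps every accounts row; unmatched ones get NULL for transactions columns.
Group by accounts.id and compute SUM(t.amount). SUM over an all-NULL group is NULL.
  1: ids {—} → SUM(t.amount)=NULL
  2: ids {3, 4, 6} → SUM(t.amount)=267
  3: ids {1, 2} → SUM(t.amount)=534
  4: ids {7} → SUM(t.amount)=29
  5: ids {5, 8} → SUM(t.amount)=575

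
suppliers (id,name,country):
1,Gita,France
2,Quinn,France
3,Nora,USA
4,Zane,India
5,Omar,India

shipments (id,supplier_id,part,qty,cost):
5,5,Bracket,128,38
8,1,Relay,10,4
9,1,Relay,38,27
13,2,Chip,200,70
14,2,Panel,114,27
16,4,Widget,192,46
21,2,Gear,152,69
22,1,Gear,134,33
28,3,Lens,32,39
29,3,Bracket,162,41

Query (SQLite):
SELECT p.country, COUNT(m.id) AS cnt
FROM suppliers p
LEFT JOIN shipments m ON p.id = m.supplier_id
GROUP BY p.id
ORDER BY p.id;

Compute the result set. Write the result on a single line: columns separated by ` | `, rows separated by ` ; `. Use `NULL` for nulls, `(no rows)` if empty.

LEFT JOIN keeps every suppliers row; unmatched ones get NULL for shipments columns.
Group by suppliers.id and compute COUNT(m.id). COUNT(col) of an all-NULL group is 0.
  1: ids {8, 9, 22} → COUNT(m.id)=3
  2: ids {13, 14, 21} → COUNT(m.id)=3
  3: ids {28, 29} → COUNT(m.id)=2
  4: ids {16} → COUNT(m.id)=1
  5: ids {5} → COUNT(m.id)=1

France | 3 ; France | 3 ; USA | 2 ; India | 1 ; India | 1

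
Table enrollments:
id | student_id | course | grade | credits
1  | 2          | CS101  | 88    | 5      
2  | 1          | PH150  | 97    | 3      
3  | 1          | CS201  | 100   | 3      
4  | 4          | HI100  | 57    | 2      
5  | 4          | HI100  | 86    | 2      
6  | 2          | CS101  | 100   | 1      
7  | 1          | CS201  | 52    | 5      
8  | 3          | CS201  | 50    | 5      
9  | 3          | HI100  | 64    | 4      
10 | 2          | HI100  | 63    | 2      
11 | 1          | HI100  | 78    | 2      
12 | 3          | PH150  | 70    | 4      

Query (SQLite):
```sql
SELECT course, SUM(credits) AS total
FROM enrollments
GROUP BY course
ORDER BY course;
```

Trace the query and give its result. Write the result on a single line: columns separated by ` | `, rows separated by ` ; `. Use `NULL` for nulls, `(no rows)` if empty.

Partition enrollments by course; compute SUM(credits) within each group.
  CS101: ids {1, 6} → SUM(credits)=6
  CS201: ids {3, 7, 8} → SUM(credits)=13
  HI100: ids {4, 5, 9, 10, 11} → SUM(credits)=12
  PH150: ids {2, 12} → SUM(credits)=7

CS101 | 6 ; CS201 | 13 ; HI100 | 12 ; PH150 | 7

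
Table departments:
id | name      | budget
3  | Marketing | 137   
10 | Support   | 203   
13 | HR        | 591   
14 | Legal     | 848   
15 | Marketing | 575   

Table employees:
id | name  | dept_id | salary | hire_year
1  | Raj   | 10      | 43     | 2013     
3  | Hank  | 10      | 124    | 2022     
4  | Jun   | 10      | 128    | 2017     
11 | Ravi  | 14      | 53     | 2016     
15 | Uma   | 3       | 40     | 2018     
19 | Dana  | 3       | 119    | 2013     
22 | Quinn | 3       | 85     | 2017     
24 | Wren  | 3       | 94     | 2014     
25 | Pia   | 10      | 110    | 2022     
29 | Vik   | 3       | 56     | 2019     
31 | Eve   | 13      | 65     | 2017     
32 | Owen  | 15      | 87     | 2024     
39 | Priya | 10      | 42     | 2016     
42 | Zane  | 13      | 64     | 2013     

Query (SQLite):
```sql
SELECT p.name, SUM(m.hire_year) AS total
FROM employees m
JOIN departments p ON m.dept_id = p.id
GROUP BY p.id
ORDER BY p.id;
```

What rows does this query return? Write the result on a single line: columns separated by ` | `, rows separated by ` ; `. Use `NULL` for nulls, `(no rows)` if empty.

Join each employees row to its departments via dept_id.
Group joined rows by departments.id; compute SUM(m.hire_year) per group.
  3: ids {15, 19, 22, 24, 29} → SUM(m.hire_year)=10081
  10: ids {1, 3, 4, 25, 39} → SUM(m.hire_year)=10090
  13: ids {31, 42} → SUM(m.hire_year)=4030
  14: ids {11} → SUM(m.hire_year)=2016
  15: ids {32} → SUM(m.hire_year)=2024

Marketing | 10081 ; Support | 10090 ; HR | 4030 ; Legal | 2016 ; Marketing | 2024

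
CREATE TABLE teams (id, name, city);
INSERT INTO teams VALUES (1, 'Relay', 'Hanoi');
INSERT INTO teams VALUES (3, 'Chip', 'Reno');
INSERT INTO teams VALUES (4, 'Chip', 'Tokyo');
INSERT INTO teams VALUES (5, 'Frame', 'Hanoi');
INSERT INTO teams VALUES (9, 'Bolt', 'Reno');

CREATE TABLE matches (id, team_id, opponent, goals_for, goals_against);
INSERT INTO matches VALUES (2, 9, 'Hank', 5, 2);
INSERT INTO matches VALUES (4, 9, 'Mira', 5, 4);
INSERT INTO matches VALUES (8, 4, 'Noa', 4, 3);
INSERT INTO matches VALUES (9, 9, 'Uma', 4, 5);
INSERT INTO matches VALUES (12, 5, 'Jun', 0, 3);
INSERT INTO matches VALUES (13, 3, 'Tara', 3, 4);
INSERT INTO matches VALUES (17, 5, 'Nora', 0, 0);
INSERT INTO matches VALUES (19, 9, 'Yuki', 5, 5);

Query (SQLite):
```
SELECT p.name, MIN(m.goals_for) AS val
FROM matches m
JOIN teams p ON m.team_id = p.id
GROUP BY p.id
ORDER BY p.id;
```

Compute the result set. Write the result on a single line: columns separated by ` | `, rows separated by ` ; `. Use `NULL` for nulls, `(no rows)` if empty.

Chip | 3 ; Chip | 4 ; Frame | 0 ; Bolt | 4

Join each matches row to its teams via team_id.
Group joined rows by teams.id; compute MIN(m.goals_for) per group.
  3: ids {13} → MIN(m.goals_for)=3
  4: ids {8} → MIN(m.goals_for)=4
  5: ids {12, 17} → MIN(m.goals_for)=0
  9: ids {2, 4, 9, 19} → MIN(m.goals_for)=4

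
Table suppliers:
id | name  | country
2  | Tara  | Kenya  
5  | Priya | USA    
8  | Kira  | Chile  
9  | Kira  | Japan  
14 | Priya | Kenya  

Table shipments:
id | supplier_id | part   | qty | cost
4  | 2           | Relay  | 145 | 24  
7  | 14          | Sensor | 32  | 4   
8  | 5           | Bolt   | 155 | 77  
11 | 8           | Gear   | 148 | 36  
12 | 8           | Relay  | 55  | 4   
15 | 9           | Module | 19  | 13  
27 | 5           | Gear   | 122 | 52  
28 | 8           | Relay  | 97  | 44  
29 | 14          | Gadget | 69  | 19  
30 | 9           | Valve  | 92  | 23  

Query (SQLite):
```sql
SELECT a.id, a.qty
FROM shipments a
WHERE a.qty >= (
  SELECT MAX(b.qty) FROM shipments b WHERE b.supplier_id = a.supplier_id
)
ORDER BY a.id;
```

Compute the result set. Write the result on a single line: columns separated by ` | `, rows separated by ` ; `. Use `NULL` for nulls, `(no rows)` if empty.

4 | 145 ; 8 | 155 ; 11 | 148 ; 29 | 69 ; 30 | 92

For each shipments row a, compute MAX(qty) over rows sharing a.supplier_id.
Keep row a if a.qty >= that per-group MAX.
  supplier_id=2: MAX(qty) = 145
  supplier_id=5: MAX(qty) = 155
  supplier_id=8: MAX(qty) = 148
  supplier_id=9: MAX(qty) = 92
  supplier_id=14: MAX(qty) = 69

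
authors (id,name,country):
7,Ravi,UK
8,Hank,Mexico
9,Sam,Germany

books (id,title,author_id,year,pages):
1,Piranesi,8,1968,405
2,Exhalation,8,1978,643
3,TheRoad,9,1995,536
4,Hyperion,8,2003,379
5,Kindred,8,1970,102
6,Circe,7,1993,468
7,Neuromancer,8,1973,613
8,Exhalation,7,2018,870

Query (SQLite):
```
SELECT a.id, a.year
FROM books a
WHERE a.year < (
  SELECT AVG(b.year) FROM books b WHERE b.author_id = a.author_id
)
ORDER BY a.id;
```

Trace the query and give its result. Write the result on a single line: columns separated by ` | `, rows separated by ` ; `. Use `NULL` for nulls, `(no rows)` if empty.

For each books row a, compute AVG(year) over rows sharing a.author_id.
Keep row a if a.year < that per-group AVG.
  author_id=7: AVG(year) = 2005.5
  author_id=8: AVG(year) = 1978.4
  author_id=9: AVG(year) = 1995.0

1 | 1968 ; 2 | 1978 ; 5 | 1970 ; 6 | 1993 ; 7 | 1973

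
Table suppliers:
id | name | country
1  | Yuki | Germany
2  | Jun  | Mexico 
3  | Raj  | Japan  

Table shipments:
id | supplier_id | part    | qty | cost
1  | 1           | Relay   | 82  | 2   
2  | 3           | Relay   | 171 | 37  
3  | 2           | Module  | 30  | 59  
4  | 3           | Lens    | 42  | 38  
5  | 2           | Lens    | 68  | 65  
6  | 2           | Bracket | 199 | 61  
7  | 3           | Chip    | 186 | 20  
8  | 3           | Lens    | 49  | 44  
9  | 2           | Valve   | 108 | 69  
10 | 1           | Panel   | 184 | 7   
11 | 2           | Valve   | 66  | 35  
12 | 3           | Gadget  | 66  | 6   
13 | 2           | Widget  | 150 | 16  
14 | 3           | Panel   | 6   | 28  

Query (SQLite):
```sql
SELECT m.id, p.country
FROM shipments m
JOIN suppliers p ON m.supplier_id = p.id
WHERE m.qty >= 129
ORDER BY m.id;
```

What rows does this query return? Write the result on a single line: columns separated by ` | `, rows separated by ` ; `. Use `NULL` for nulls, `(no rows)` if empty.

2 | Japan ; 6 | Mexico ; 7 | Japan ; 10 | Germany ; 13 | Mexico

Each shipments row matches the suppliers row where supplier_id = suppliers.id.
Then keep rows with m.qty >= 129.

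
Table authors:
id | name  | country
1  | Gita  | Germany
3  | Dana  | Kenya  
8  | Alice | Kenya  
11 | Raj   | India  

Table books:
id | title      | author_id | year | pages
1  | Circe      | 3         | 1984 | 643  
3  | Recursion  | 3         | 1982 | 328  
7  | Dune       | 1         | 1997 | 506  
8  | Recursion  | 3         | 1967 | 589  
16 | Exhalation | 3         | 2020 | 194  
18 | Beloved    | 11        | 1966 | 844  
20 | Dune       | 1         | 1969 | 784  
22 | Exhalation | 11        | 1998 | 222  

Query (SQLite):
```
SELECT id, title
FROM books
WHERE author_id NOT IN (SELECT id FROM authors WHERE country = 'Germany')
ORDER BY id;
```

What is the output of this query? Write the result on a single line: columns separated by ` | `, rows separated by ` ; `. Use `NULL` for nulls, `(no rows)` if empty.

Inner query: authors.id where country = 'Germany'.
Outer: keep books rows whose author_id is not in that set.
Inner query → {1}

1 | Circe ; 3 | Recursion ; 8 | Recursion ; 16 | Exhalation ; 18 | Beloved ; 22 | Exhalation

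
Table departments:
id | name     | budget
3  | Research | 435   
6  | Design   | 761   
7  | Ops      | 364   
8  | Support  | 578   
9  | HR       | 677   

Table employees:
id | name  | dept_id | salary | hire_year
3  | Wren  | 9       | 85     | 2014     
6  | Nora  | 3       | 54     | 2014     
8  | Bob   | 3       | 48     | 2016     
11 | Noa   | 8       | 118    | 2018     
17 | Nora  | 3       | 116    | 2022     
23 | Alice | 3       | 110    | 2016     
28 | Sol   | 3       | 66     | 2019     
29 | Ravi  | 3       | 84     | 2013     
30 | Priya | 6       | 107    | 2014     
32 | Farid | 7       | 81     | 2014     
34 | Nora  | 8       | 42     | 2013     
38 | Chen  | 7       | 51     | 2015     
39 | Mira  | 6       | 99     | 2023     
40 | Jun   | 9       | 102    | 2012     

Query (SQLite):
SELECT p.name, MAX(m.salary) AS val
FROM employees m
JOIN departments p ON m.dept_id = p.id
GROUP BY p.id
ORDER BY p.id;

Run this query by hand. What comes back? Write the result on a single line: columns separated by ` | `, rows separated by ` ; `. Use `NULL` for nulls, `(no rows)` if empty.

Join each employees row to its departments via dept_id.
Group joined rows by departments.id; compute MAX(m.salary) per group.
  3: ids {6, 8, 17, 23, 28, 29} → MAX(m.salary)=116
  6: ids {30, 39} → MAX(m.salary)=107
  7: ids {32, 38} → MAX(m.salary)=81
  8: ids {11, 34} → MAX(m.salary)=118
  9: ids {3, 40} → MAX(m.salary)=102

Research | 116 ; Design | 107 ; Ops | 81 ; Support | 118 ; HR | 102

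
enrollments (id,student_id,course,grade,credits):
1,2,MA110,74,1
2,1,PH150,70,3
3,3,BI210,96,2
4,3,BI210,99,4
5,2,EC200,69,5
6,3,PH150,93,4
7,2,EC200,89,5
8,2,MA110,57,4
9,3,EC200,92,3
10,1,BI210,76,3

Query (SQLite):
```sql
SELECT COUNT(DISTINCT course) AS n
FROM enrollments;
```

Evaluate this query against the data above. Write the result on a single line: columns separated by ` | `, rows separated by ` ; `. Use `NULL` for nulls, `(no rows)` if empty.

4

Count distinct non-NULL course values.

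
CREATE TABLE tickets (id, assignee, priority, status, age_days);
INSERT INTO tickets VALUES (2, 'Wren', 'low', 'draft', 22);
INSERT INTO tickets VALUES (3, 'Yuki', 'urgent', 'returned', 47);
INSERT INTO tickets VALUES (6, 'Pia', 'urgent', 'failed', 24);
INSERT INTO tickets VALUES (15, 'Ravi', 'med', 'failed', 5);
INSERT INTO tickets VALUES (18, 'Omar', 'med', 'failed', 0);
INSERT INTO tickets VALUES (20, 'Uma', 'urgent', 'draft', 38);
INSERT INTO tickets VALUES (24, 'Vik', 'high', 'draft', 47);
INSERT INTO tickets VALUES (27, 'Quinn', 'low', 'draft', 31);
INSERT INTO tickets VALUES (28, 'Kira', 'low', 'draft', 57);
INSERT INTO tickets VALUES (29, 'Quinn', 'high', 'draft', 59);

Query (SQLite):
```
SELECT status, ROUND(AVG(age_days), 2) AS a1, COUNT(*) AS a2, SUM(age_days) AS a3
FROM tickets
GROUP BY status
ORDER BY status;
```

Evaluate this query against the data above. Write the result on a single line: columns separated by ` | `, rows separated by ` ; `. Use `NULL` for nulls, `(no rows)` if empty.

Group tickets by status.
Per group compute: ROUND(AVG(age_days), 2), COUNT(*), SUM(age_days).
  draft: ids {2, 20, 24, 27, 28, 29} → ROUND(AVG(age_days), 2)=42.33, COUNT(*)=6, SUM(age_days)=254
  failed: ids {6, 15, 18} → ROUND(AVG(age_days), 2)=9.67, COUNT(*)=3, SUM(age_days)=29
  returned: ids {3} → ROUND(AVG(age_days), 2)=47, COUNT(*)=1, SUM(age_days)=47

draft | 42.33 | 6 | 254 ; failed | 9.67 | 3 | 29 ; returned | 47 | 1 | 47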